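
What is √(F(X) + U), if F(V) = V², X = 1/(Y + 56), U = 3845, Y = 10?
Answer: √16748821/66 ≈ 62.008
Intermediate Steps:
X = 1/66 (X = 1/(10 + 56) = 1/66 ≈ 0.015152)
√(F(X) + U) = √((1/66)² + 3845) = √(1/4356 + 3845) = √(16748821/4356) = √16748821/66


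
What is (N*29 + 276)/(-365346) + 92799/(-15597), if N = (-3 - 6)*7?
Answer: -1254798241/211048206 ≈ -5.9455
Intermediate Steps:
N = -63 (N = -9*7 = -63)
(N*29 + 276)/(-365346) + 92799/(-15597) = (-63*29 + 276)/(-365346) + 92799/(-15597) = (-1827 + 276)*(-1/365346) + 92799*(-1/15597) = -1551*(-1/365346) - 10311/1733 = 517/121782 - 10311/1733 = -1254798241/211048206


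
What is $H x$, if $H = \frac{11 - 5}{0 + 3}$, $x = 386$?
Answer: $772$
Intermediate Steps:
$H = 2$ ($H = \frac{6}{3} = 6 \cdot \frac{1}{3} = 2$)
$H x = 2 \cdot 386 = 772$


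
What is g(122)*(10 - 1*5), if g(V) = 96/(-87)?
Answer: -160/29 ≈ -5.5172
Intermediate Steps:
g(V) = -32/29 (g(V) = 96*(-1/87) = -32/29)
g(122)*(10 - 1*5) = -32*(10 - 1*5)/29 = -32*(10 - 5)/29 = -32/29*5 = -160/29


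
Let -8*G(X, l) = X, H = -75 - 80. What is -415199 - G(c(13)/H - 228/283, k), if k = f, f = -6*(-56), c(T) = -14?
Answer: -72850832229/175460 ≈ -4.1520e+5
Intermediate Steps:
H = -155
f = 336
k = 336
G(X, l) = -X/8
-415199 - G(c(13)/H - 228/283, k) = -415199 - (-1)*(-14/(-155) - 228/283)/8 = -415199 - (-1)*(-14*(-1/155) - 228*1/283)/8 = -415199 - (-1)*(14/155 - 228/283)/8 = -415199 - (-1)*(-31378)/(8*43865) = -415199 - 1*15689/175460 = -415199 - 15689/175460 = -72850832229/175460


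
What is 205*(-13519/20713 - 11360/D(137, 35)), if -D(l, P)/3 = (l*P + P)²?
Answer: -25183448573/188264223 ≈ -133.77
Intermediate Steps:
D(l, P) = -3*(P + P*l)² (D(l, P) = -3*(l*P + P)² = -3*(P*l + P)² = -3*(P + P*l)²)
205*(-13519/20713 - 11360/D(137, 35)) = 205*(-13519/20713 - 11360*(-1/(3675*(1 + 137)²))) = 205*(-13519*1/20713 - 11360/((-3*1225*138²))) = 205*(-1229/1883 - 11360/((-3*1225*19044))) = 205*(-1229/1883 - 11360/(-69986700)) = 205*(-1229/1883 - 11360*(-1/69986700)) = 205*(-1229/1883 + 568/3499335) = 205*(-614230453/941321115) = -25183448573/188264223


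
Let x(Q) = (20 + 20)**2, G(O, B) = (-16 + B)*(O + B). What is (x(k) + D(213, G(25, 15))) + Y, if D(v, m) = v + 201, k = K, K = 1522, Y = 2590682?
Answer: 2592696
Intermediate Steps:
k = 1522
G(O, B) = (-16 + B)*(B + O)
D(v, m) = 201 + v
x(Q) = 1600 (x(Q) = 40**2 = 1600)
(x(k) + D(213, G(25, 15))) + Y = (1600 + (201 + 213)) + 2590682 = (1600 + 414) + 2590682 = 2014 + 2590682 = 2592696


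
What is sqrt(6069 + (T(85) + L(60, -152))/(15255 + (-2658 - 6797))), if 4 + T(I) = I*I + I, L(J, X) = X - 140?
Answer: sqrt(510504603)/290 ≈ 77.911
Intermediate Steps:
L(J, X) = -140 + X
T(I) = -4 + I + I**2 (T(I) = -4 + (I*I + I) = -4 + (I**2 + I) = -4 + (I + I**2) = -4 + I + I**2)
sqrt(6069 + (T(85) + L(60, -152))/(15255 + (-2658 - 6797))) = sqrt(6069 + ((-4 + 85 + 85**2) + (-140 - 152))/(15255 + (-2658 - 6797))) = sqrt(6069 + ((-4 + 85 + 7225) - 292)/(15255 - 9455)) = sqrt(6069 + (7306 - 292)/5800) = sqrt(6069 + 7014*(1/5800)) = sqrt(6069 + 3507/2900) = sqrt(17603607/2900) = sqrt(510504603)/290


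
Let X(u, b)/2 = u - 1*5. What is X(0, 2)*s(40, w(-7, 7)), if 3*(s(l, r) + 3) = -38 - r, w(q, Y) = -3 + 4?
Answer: 160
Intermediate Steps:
w(q, Y) = 1
X(u, b) = -10 + 2*u (X(u, b) = 2*(u - 1*5) = 2*(u - 5) = 2*(-5 + u) = -10 + 2*u)
s(l, r) = -47/3 - r/3 (s(l, r) = -3 + (-38 - r)/3 = -3 + (-38/3 - r/3) = -47/3 - r/3)
X(0, 2)*s(40, w(-7, 7)) = (-10 + 2*0)*(-47/3 - 1/3*1) = (-10 + 0)*(-47/3 - 1/3) = -10*(-16) = 160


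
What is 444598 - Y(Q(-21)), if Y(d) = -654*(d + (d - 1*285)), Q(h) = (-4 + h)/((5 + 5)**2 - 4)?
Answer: 2062939/8 ≈ 2.5787e+5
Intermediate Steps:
Q(h) = -1/24 + h/96 (Q(h) = (-4 + h)/(10**2 - 4) = (-4 + h)/(100 - 4) = (-4 + h)/96 = (-4 + h)*(1/96) = -1/24 + h/96)
Y(d) = 186390 - 1308*d (Y(d) = -654*(d + (d - 285)) = -654*(d + (-285 + d)) = -654*(-285 + 2*d) = 186390 - 1308*d)
444598 - Y(Q(-21)) = 444598 - (186390 - 1308*(-1/24 + (1/96)*(-21))) = 444598 - (186390 - 1308*(-1/24 - 7/32)) = 444598 - (186390 - 1308*(-25/96)) = 444598 - (186390 + 2725/8) = 444598 - 1*1493845/8 = 444598 - 1493845/8 = 2062939/8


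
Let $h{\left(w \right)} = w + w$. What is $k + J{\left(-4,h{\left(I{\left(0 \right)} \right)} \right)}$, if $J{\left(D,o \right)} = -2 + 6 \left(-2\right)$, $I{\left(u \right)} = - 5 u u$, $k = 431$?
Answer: $417$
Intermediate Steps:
$I{\left(u \right)} = - 5 u^{2}$
$h{\left(w \right)} = 2 w$
$J{\left(D,o \right)} = -14$ ($J{\left(D,o \right)} = -2 - 12 = -14$)
$k + J{\left(-4,h{\left(I{\left(0 \right)} \right)} \right)} = 431 - 14 = 417$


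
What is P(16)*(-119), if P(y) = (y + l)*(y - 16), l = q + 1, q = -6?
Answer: 0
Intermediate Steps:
l = -5 (l = -6 + 1 = -5)
P(y) = (-16 + y)*(-5 + y) (P(y) = (y - 5)*(y - 16) = (-5 + y)*(-16 + y) = (-16 + y)*(-5 + y))
P(16)*(-119) = (80 + 16² - 21*16)*(-119) = (80 + 256 - 336)*(-119) = 0*(-119) = 0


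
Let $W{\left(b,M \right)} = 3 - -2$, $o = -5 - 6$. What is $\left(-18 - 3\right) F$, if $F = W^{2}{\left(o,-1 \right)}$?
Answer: $-525$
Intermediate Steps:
$o = -11$ ($o = -5 - 6 = -11$)
$W{\left(b,M \right)} = 5$ ($W{\left(b,M \right)} = 3 + 2 = 5$)
$F = 25$ ($F = 5^{2} = 25$)
$\left(-18 - 3\right) F = \left(-18 - 3\right) 25 = \left(-21\right) 25 = -525$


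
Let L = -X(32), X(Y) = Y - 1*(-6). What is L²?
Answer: 1444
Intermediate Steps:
X(Y) = 6 + Y (X(Y) = Y + 6 = 6 + Y)
L = -38 (L = -(6 + 32) = -1*38 = -38)
L² = (-38)² = 1444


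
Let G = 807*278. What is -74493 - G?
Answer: -298839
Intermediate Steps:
G = 224346
-74493 - G = -74493 - 1*224346 = -74493 - 224346 = -298839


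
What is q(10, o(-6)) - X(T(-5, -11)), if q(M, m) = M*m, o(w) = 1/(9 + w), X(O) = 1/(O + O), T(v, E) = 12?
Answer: 79/24 ≈ 3.2917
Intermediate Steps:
X(O) = 1/(2*O)
q(10, o(-6)) - X(T(-5, -11)) = 10/(9 - 6) - 1/(2*12) = 10/3 - 1/(2*12) = 10*(⅓) - 1*1/24 = 10/3 - 1/24 = 79/24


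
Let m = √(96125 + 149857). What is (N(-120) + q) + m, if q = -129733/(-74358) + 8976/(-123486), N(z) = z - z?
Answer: 232617755/139123818 + √245982 ≈ 497.64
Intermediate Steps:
N(z) = 0
m = √245982 ≈ 495.97
q = 232617755/139123818 (q = -129733*(-1/74358) + 8976*(-1/123486) = 129733/74358 - 136/1871 = 232617755/139123818 ≈ 1.6720)
(N(-120) + q) + m = (0 + 232617755/139123818) + √245982 = 232617755/139123818 + √245982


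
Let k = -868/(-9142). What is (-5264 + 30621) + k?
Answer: 16558183/653 ≈ 25357.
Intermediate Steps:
k = 62/653 (k = -868*(-1/9142) = 62/653 ≈ 0.094946)
(-5264 + 30621) + k = (-5264 + 30621) + 62/653 = 25357 + 62/653 = 16558183/653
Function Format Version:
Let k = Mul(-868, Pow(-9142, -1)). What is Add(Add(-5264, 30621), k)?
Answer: Rational(16558183, 653) ≈ 25357.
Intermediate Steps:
k = Rational(62, 653) (k = Mul(-868, Rational(-1, 9142)) = Rational(62, 653) ≈ 0.094946)
Add(Add(-5264, 30621), k) = Add(Add(-5264, 30621), Rational(62, 653)) = Add(25357, Rational(62, 653)) = Rational(16558183, 653)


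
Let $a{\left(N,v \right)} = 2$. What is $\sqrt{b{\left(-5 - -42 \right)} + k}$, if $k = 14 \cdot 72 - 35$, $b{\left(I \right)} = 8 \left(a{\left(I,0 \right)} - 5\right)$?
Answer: $\sqrt{949} \approx 30.806$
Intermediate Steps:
$b{\left(I \right)} = -24$ ($b{\left(I \right)} = 8 \left(2 - 5\right) = 8 \left(-3\right) = -24$)
$k = 973$ ($k = 1008 - 35 = 973$)
$\sqrt{b{\left(-5 - -42 \right)} + k} = \sqrt{-24 + 973} = \sqrt{949}$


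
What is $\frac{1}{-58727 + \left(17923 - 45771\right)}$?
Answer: $- \frac{1}{86575} \approx -1.1551 \cdot 10^{-5}$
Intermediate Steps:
$\frac{1}{-58727 + \left(17923 - 45771\right)} = \frac{1}{-58727 - 27848} = \frac{1}{-86575} = - \frac{1}{86575}$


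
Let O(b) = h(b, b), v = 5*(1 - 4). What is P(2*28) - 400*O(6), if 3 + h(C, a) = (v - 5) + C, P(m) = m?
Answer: 6856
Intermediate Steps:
v = -15 (v = 5*(-3) = -15)
h(C, a) = -23 + C (h(C, a) = -3 + ((-15 - 5) + C) = -3 + (-20 + C) = -23 + C)
O(b) = -23 + b
P(2*28) - 400*O(6) = 2*28 - 400*(-23 + 6) = 56 - 400*(-17) = 56 - 1*(-6800) = 56 + 6800 = 6856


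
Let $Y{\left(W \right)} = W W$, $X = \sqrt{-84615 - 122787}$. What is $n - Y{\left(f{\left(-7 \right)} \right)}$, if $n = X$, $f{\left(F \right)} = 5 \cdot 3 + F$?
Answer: $-64 + i \sqrt{207402} \approx -64.0 + 455.41 i$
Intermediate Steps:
$X = i \sqrt{207402}$ ($X = \sqrt{-207402} = i \sqrt{207402} \approx 455.41 i$)
$f{\left(F \right)} = 15 + F$
$n = i \sqrt{207402} \approx 455.41 i$
$Y{\left(W \right)} = W^{2}$
$n - Y{\left(f{\left(-7 \right)} \right)} = i \sqrt{207402} - \left(15 - 7\right)^{2} = i \sqrt{207402} - 8^{2} = i \sqrt{207402} - 64 = -64 + i \sqrt{207402}$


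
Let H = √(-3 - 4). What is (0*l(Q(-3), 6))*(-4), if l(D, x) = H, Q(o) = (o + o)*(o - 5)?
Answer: 0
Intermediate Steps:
Q(o) = 2*o*(-5 + o) (Q(o) = (2*o)*(-5 + o) = 2*o*(-5 + o))
H = I*√7 (H = √(-7) = I*√7 ≈ 2.6458*I)
l(D, x) = I*√7
(0*l(Q(-3), 6))*(-4) = (0*(I*√7))*(-4) = 0*(-4) = 0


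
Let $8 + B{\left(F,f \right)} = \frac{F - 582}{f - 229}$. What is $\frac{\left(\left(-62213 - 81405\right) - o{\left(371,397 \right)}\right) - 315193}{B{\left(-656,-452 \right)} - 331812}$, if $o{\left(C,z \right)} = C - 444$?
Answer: $\frac{156200289}{112984091} \approx 1.3825$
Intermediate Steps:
$o{\left(C,z \right)} = -444 + C$
$B{\left(F,f \right)} = -8 + \frac{-582 + F}{-229 + f}$ ($B{\left(F,f \right)} = -8 + \frac{F - 582}{f - 229} = -8 + \frac{-582 + F}{-229 + f}$)
$\frac{\left(\left(-62213 - 81405\right) - o{\left(371,397 \right)}\right) - 315193}{B{\left(-656,-452 \right)} - 331812} = \frac{\left(\left(-62213 - 81405\right) - \left(-444 + 371\right)\right) - 315193}{\frac{1250 - 656 - -3616}{-229 - 452} - 331812} = \frac{\left(-143618 - -73\right) - 315193}{\frac{1250 - 656 + 3616}{-681} - 331812} = \frac{\left(-143618 + 73\right) - 315193}{\left(- \frac{1}{681}\right) 4210 - 331812} = \frac{-143545 - 315193}{- \frac{4210}{681} - 331812} = - \frac{458738}{- \frac{225968182}{681}} = \left(-458738\right) \left(- \frac{681}{225968182}\right) = \frac{156200289}{112984091}$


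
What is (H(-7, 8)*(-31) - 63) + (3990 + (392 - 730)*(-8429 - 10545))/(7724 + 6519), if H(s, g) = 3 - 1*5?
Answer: 6402959/14243 ≈ 449.55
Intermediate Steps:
H(s, g) = -2 (H(s, g) = 3 - 5 = -2)
(H(-7, 8)*(-31) - 63) + (3990 + (392 - 730)*(-8429 - 10545))/(7724 + 6519) = (-2*(-31) - 63) + (3990 + (392 - 730)*(-8429 - 10545))/(7724 + 6519) = (62 - 63) + (3990 - 338*(-18974))/14243 = -1 + (3990 + 6413212)*(1/14243) = -1 + 6417202*(1/14243) = -1 + 6417202/14243 = 6402959/14243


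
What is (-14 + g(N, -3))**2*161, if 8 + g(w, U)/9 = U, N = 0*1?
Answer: 2055809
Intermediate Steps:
N = 0
g(w, U) = -72 + 9*U
(-14 + g(N, -3))**2*161 = (-14 + (-72 + 9*(-3)))**2*161 = (-14 + (-72 - 27))**2*161 = (-14 - 99)**2*161 = (-113)**2*161 = 12769*161 = 2055809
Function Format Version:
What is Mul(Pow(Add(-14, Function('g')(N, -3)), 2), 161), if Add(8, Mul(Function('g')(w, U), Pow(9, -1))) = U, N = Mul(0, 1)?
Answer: 2055809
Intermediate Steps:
N = 0
Function('g')(w, U) = Add(-72, Mul(9, U))
Mul(Pow(Add(-14, Function('g')(N, -3)), 2), 161) = Mul(Pow(Add(-14, Add(-72, Mul(9, -3))), 2), 161) = Mul(Pow(Add(-14, Add(-72, -27)), 2), 161) = Mul(Pow(Add(-14, -99), 2), 161) = Mul(Pow(-113, 2), 161) = Mul(12769, 161) = 2055809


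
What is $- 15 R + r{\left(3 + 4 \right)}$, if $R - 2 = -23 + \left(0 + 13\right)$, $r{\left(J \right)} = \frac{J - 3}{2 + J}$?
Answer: $\frac{1084}{9} \approx 120.44$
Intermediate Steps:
$r{\left(J \right)} = \frac{-3 + J}{2 + J}$
$R = -8$ ($R = 2 + \left(-23 + \left(0 + 13\right)\right) = 2 + \left(-23 + 13\right) = 2 - 10 = -8$)
$- 15 R + r{\left(3 + 4 \right)} = \left(-15\right) \left(-8\right) + \frac{-3 + \left(3 + 4\right)}{2 + \left(3 + 4\right)} = 120 + \frac{-3 + 7}{2 + 7} = 120 + \frac{1}{9} \cdot 4 = 120 + \frac{4}{9} = \frac{1084}{9}$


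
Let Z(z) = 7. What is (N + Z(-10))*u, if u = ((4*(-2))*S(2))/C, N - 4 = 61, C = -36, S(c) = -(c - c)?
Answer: 0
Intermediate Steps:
S(c) = 0 (S(c) = -1*0 = 0)
N = 65 (N = 4 + 61 = 65)
u = 0 (u = ((4*(-2))*0)/(-36) = -8*0*(-1/36) = 0*(-1/36) = 0)
(N + Z(-10))*u = (65 + 7)*0 = 72*0 = 0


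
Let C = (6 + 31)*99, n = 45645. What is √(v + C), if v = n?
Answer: 2*√12327 ≈ 222.05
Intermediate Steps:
v = 45645
C = 3663 (C = 37*99 = 3663)
√(v + C) = √(45645 + 3663) = √49308 = 2*√12327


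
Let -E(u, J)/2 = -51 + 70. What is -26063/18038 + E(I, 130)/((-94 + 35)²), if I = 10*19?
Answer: -91410747/62790278 ≈ -1.4558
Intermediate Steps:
I = 190
E(u, J) = -38 (E(u, J) = -2*(-51 + 70) = -2*19 = -38)
-26063/18038 + E(I, 130)/((-94 + 35)²) = -26063/18038 - 38/(-94 + 35)² = -26063*1/18038 - 38/((-59)²) = -26063/18038 - 38/3481 = -91410747/62790278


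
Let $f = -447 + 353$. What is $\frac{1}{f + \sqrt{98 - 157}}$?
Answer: $- \frac{94}{8895} - \frac{i \sqrt{59}}{8895} \approx -0.010568 - 0.00086354 i$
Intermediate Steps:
$f = -94$
$\frac{1}{f + \sqrt{98 - 157}} = \frac{1}{-94 + \sqrt{98 - 157}} = \frac{1}{-94 + \sqrt{-59}} = \frac{1}{-94 + i \sqrt{59}}$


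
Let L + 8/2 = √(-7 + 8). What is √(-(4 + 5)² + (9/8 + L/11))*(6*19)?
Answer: 57*I*√155166/22 ≈ 1020.6*I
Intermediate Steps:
L = -3 (L = -4 + √(-7 + 8) = -4 + √1 = -4 + 1 = -3)
√(-(4 + 5)² + (9/8 + L/11))*(6*19) = √(-(4 + 5)² + (9/8 - 3/11))*(6*19) = √(-1*9² + (9*(⅛) - 3*1/11))*114 = √(-1*81 + (9/8 - 3/11))*114 = √(-81 + 75/88)*114 = √(-7053/88)*114 = (I*√155166/44)*114 = 57*I*√155166/22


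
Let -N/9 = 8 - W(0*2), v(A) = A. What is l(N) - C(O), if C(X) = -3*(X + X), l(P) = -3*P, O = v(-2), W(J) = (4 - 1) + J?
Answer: 123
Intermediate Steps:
W(J) = 3 + J
O = -2
N = -45 (N = -9*(8 - (3 + 0*2)) = -9*(8 - (3 + 0)) = -9*(8 - 1*3) = -9*(8 - 3) = -9*5 = -45)
C(X) = -6*X
l(N) - C(O) = -3*(-45) - (-6)*(-2) = 135 - 1*12 = 135 - 12 = 123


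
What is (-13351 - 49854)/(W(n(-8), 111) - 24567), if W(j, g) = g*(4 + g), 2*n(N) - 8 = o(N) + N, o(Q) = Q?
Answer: 63205/11802 ≈ 5.3554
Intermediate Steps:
n(N) = 4 + N (n(N) = 4 + (N + N)/2 = 4 + (2*N)/2 = 4 + N)
(-13351 - 49854)/(W(n(-8), 111) - 24567) = (-13351 - 49854)/(111*(4 + 111) - 24567) = -63205/(111*115 - 24567) = -63205/(12765 - 24567) = -63205/(-11802) = -63205*(-1/11802) = 63205/11802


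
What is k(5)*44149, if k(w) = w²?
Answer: 1103725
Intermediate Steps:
k(5)*44149 = 5²*44149 = 25*44149 = 1103725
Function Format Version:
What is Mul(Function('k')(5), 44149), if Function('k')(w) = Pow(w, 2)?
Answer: 1103725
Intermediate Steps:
Mul(Function('k')(5), 44149) = Mul(Pow(5, 2), 44149) = Mul(25, 44149) = 1103725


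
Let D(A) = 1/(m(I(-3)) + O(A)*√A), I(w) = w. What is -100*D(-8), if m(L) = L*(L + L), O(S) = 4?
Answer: -450/113 + 200*I*√2/113 ≈ -3.9823 + 2.503*I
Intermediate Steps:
m(L) = 2*L² (m(L) = L*(2*L) = 2*L²)
D(A) = 1/(18 + 4*√A) (D(A) = 1/(2*(-3)² + 4*√A) = 1/(2*9 + 4*√A) = 1/(18 + 4*√A))
-100*D(-8) = -50/(9 + 2*√(-8)) = -50/(9 + 2*(2*I*√2)) = -50/(9 + 4*I*√2)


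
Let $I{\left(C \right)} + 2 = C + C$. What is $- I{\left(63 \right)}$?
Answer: $-124$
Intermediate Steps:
$I{\left(C \right)} = -2 + 2 C$ ($I{\left(C \right)} = -2 + \left(C + C\right) = -2 + 2 C$)
$- I{\left(63 \right)} = - (-2 + 2 \cdot 63) = - (-2 + 126) = \left(-1\right) 124 = -124$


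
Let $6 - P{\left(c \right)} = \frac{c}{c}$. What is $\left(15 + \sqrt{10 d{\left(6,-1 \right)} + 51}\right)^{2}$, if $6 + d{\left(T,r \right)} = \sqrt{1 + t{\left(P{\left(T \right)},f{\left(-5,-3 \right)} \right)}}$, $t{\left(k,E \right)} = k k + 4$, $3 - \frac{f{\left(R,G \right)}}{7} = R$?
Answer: $\left(15 + \sqrt{-9 + 10 \sqrt{30}}\right)^{2} \approx 473.74$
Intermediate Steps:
$f{\left(R,G \right)} = 21 - 7 R$
$P{\left(c \right)} = 5$ ($P{\left(c \right)} = 6 - \frac{c}{c} = 6 - 1 = 5$)
$t{\left(k,E \right)} = 4 + k^{2}$ ($t{\left(k,E \right)} = k^{2} + 4 = 4 + k^{2}$)
$d{\left(T,r \right)} = -6 + \sqrt{30}$ ($d{\left(T,r \right)} = -6 + \sqrt{1 + \left(4 + 5^{2}\right)} = -6 + \sqrt{1 + \left(4 + 25\right)} = -6 + \sqrt{1 + 29} = -6 + \sqrt{30}$)
$\left(15 + \sqrt{10 d{\left(6,-1 \right)} + 51}\right)^{2} = \left(15 + \sqrt{10 \left(-6 + \sqrt{30}\right) + 51}\right)^{2} = \left(15 + \sqrt{\left(-60 + 10 \sqrt{30}\right) + 51}\right)^{2} = \left(15 + \sqrt{-9 + 10 \sqrt{30}}\right)^{2}$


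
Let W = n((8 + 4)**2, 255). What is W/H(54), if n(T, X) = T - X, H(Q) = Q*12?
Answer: -37/216 ≈ -0.17130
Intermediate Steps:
H(Q) = 12*Q
W = -111 (W = (8 + 4)**2 - 1*255 = 12**2 - 255 = 144 - 255 = -111)
W/H(54) = -111/(12*54) = -111/648 = -111*1/648 = -37/216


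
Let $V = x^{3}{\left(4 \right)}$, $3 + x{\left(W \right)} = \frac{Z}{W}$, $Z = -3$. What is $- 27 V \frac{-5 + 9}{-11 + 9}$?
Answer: $- \frac{91125}{32} \approx -2847.7$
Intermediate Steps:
$x{\left(W \right)} = -3 - \frac{3}{W}$
$V = - \frac{3375}{64}$ ($V = \left(-3 - \frac{3}{4}\right)^{3} = \left(- \frac{15}{4}\right)^{3} = - \frac{3375}{64} \approx -52.734$)
$- 27 V \frac{-5 + 9}{-11 + 9} = \left(-27\right) \left(- \frac{3375}{64}\right) \frac{-5 + 9}{-11 + 9} = \frac{91125 \frac{4}{-2}}{64} = \frac{91125 \cdot 4 \left(- \frac{1}{2}\right)}{64} = \frac{91125}{64} \left(-2\right) = - \frac{91125}{32}$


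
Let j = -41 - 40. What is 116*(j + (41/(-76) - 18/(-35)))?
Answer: -6250283/665 ≈ -9398.9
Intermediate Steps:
j = -81
116*(j + (41/(-76) - 18/(-35))) = 116*(-81 + (41/(-76) - 18/(-35))) = 116*(-81 + (41*(-1/76) - 18*(-1/35))) = 116*(-81 + (-41/76 + 18/35)) = 116*(-81 - 67/2660) = 116*(-215527/2660) = -6250283/665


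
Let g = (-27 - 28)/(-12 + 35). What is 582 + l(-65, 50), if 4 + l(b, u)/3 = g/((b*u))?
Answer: 8521533/14950 ≈ 570.00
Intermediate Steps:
g = -55/23 ≈ -2.3913
l(b, u) = -12 - 165/(23*b*u) (l(b, u) = -12 + 3*(-55*1/(b*u)/23) = -12 + 3*(-55/(23*b*u)) = -12 - 165/(23*b*u))
582 + l(-65, 50) = 582 + (-12 - 165/23/(-65*50)) = 582 + (-12 - 165/23*(-1/65)*1/50) = 582 + (-12 + 33/14950) = 582 - 179367/14950 = 8521533/14950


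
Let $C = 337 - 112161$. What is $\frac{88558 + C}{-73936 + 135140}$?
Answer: $- \frac{11633}{30602} \approx -0.38014$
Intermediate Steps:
$C = -111824$ ($C = 337 - 112161 = -111824$)
$\frac{88558 + C}{-73936 + 135140} = \frac{88558 - 111824}{-73936 + 135140} = - \frac{23266}{61204} = \left(-23266\right) \frac{1}{61204} = - \frac{11633}{30602}$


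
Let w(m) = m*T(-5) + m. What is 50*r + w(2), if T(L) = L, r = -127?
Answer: -6358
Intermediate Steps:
w(m) = -4*m (w(m) = m*(-5) + m = -5*m + m = -4*m)
50*r + w(2) = 50*(-127) - 4*2 = -6350 - 8 = -6358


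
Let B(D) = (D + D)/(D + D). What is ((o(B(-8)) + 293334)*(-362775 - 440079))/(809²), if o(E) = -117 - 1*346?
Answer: -235132653834/654481 ≈ -3.5927e+5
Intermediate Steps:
B(D) = 1 (B(D) = (2*D)/((2*D)) = (2*D)*(1/(2*D)) = 1)
o(E) = -463 (o(E) = -117 - 346 = -463)
((o(B(-8)) + 293334)*(-362775 - 440079))/(809²) = ((-463 + 293334)*(-362775 - 440079))/(809²) = (292871*(-802854))/654481 = -235132653834*1/654481 = -235132653834/654481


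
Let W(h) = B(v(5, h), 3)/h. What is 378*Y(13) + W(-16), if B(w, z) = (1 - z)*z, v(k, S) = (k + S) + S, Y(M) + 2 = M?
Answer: 33267/8 ≈ 4158.4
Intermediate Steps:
Y(M) = -2 + M
v(k, S) = k + 2*S (v(k, S) = (S + k) + S = k + 2*S)
B(w, z) = z*(1 - z)
W(h) = -6/h (W(h) = (3*(1 - 1*3))/h = (3*(1 - 3))/h = (3*(-2))/h = -6/h)
378*Y(13) + W(-16) = 378*(-2 + 13) - 6/(-16) = 378*11 - 6*(-1/16) = 4158 + 3/8 = 33267/8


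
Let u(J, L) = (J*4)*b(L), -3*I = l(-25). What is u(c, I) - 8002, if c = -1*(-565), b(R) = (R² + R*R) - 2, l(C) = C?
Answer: 2712302/9 ≈ 3.0137e+5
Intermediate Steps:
I = 25/3 (I = -⅓*(-25) = 25/3 ≈ 8.3333)
b(R) = -2 + 2*R² (b(R) = (R² + R²) - 2 = 2*R² - 2 = -2 + 2*R²)
c = 565
u(J, L) = 4*J*(-2 + 2*L²) (u(J, L) = (J*4)*(-2 + 2*L²) = (4*J)*(-2 + 2*L²) = 4*J*(-2 + 2*L²))
u(c, I) - 8002 = 8*565*(-1 + (25/3)²) - 8002 = 8*565*(-1 + 625/9) - 8002 = 8*565*(616/9) - 8002 = 2784320/9 - 8002 = 2712302/9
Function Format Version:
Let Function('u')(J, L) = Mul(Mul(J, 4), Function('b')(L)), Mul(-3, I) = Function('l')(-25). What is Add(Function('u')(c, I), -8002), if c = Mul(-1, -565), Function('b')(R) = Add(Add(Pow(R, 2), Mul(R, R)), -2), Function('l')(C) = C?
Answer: Rational(2712302, 9) ≈ 3.0137e+5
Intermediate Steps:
I = Rational(25, 3) (I = Mul(Rational(-1, 3), -25) = Rational(25, 3) ≈ 8.3333)
Function('b')(R) = Add(-2, Mul(2, Pow(R, 2))) (Function('b')(R) = Add(Add(Pow(R, 2), Pow(R, 2)), -2) = Add(Mul(2, Pow(R, 2)), -2) = Add(-2, Mul(2, Pow(R, 2))))
c = 565
Function('u')(J, L) = Mul(4, J, Add(-2, Mul(2, Pow(L, 2)))) (Function('u')(J, L) = Mul(Mul(J, 4), Add(-2, Mul(2, Pow(L, 2)))) = Mul(Mul(4, J), Add(-2, Mul(2, Pow(L, 2)))) = Mul(4, J, Add(-2, Mul(2, Pow(L, 2)))))
Add(Function('u')(c, I), -8002) = Add(Mul(8, 565, Add(-1, Pow(Rational(25, 3), 2))), -8002) = Add(Mul(8, 565, Add(-1, Rational(625, 9))), -8002) = Add(Mul(8, 565, Rational(616, 9)), -8002) = Add(Rational(2784320, 9), -8002) = Rational(2712302, 9)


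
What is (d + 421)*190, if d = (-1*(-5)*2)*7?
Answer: 93290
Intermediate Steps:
d = 70 (d = (5*2)*7 = 10*7 = 70)
(d + 421)*190 = (70 + 421)*190 = 491*190 = 93290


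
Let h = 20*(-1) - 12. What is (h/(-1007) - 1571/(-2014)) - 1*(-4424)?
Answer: 8911571/2014 ≈ 4424.8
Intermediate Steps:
h = -32 (h = -20 - 12 = -32)
(h/(-1007) - 1571/(-2014)) - 1*(-4424) = (-32/(-1007) - 1571/(-2014)) - 1*(-4424) = (-32*(-1/1007) - 1571*(-1/2014)) + 4424 = (32/1007 + 1571/2014) + 4424 = 1635/2014 + 4424 = 8911571/2014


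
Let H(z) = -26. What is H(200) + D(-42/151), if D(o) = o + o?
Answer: -4010/151 ≈ -26.556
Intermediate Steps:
D(o) = 2*o
H(200) + D(-42/151) = -26 + 2*(-42/151) = -26 - 84/151 = -4010/151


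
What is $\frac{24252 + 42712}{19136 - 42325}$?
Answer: $- \frac{66964}{23189} \approx -2.8877$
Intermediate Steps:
$\frac{24252 + 42712}{19136 - 42325} = \frac{66964}{-23189} = 66964 \left(- \frac{1}{23189}\right) = - \frac{66964}{23189}$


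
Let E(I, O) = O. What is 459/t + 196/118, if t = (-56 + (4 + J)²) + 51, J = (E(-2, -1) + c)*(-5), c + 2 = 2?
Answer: 34529/4484 ≈ 7.7005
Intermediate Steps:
c = 0 (c = -2 + 2 = 0)
J = 5 (J = (-1 + 0)*(-5) = -1*(-5) = 5)
t = 76 (t = (-56 + (4 + 5)²) + 51 = (-56 + 9²) + 51 = (-56 + 81) + 51 = 25 + 51 = 76)
459/t + 196/118 = 459/76 + 196/118 = 459*(1/76) + 196*(1/118) = 459/76 + 98/59 = 34529/4484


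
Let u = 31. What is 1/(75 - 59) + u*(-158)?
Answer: -78367/16 ≈ -4897.9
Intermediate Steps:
1/(75 - 59) + u*(-158) = 1/(75 - 59) + 31*(-158) = 1/16 - 4898 = -78367/16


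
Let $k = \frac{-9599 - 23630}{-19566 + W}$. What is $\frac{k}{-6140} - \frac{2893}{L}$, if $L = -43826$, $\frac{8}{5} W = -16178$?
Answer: $\frac{525701291141}{7985899873190} \approx 0.065829$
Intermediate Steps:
$W = - \frac{40445}{4}$ ($W = \frac{5}{8} \left(-16178\right) = - \frac{40445}{4} \approx -10111.0$)
$k = \frac{132916}{118709}$ ($k = \frac{-9599 - 23630}{-19566 - \frac{40445}{4}} = - \frac{33229}{- \frac{118709}{4}} = \left(-33229\right) \left(- \frac{4}{118709}\right) = \frac{132916}{118709} \approx 1.1197$)
$\frac{k}{-6140} - \frac{2893}{L} = \frac{132916}{118709 \left(-6140\right)} - \frac{2893}{-43826} = \frac{132916}{118709} \left(- \frac{1}{6140}\right) - - \frac{2893}{43826} = - \frac{33229}{182218315} + \frac{2893}{43826} = \frac{525701291141}{7985899873190}$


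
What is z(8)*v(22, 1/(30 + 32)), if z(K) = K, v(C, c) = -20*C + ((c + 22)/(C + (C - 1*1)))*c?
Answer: -145454230/41323 ≈ -3519.9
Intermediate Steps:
v(C, c) = -20*C + c*(22 + c)/(-1 + 2*C) (v(C, c) = -20*C + ((22 + c)/(C + (C - 1)))*c = -20*C + ((22 + c)/(C + (-1 + C)))*c = -20*C + ((22 + c)/(-1 + 2*C))*c = -20*C + c*(22 + c)/(-1 + 2*C))
z(8)*v(22, 1/(30 + 32)) = 8*(((1/(30 + 32))² - 40*22² + 20*22 + 22/(30 + 32))/(-1 + 2*22)) = 8*(((1/62)² - 40*484 + 440 + 22/62)/(-1 + 44)) = 8*(((1/62)² - 19360 + 440 + 22*(1/62))/43) = 8*((1/3844 - 19360 + 440 + 11/31)/43) = 8*((1/43)*(-72727115/3844)) = 8*(-72727115/165292) = -145454230/41323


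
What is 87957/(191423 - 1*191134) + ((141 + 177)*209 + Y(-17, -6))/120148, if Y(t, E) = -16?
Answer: 5293530265/17361386 ≈ 304.90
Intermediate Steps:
87957/(191423 - 1*191134) + ((141 + 177)*209 + Y(-17, -6))/120148 = 87957/(191423 - 1*191134) + ((141 + 177)*209 - 16)/120148 = 87957/(191423 - 191134) + (318*209 - 16)*(1/120148) = 87957/289 + (66462 - 16)*(1/120148) = 87957*(1/289) + 66446*(1/120148) = 87957/289 + 33223/60074 = 5293530265/17361386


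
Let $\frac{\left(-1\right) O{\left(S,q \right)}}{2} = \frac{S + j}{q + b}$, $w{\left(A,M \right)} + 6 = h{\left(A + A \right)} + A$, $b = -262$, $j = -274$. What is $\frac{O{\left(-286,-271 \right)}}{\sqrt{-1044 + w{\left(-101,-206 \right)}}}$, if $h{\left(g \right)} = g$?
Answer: $\frac{1120 i \sqrt{1353}}{721149} \approx 0.057127 i$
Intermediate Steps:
$w{\left(A,M \right)} = -6 + 3 A$ ($w{\left(A,M \right)} = -6 + \left(\left(A + A\right) + A\right) = -6 + \left(2 A + A\right) = -6 + 3 A$)
$O{\left(S,q \right)} = - \frac{2 \left(-274 + S\right)}{-262 + q}$ ($O{\left(S,q \right)} = - 2 \frac{S - 274}{q - 262} = - 2 \frac{-274 + S}{-262 + q} = - \frac{2 \left(-274 + S\right)}{-262 + q}$)
$\frac{O{\left(-286,-271 \right)}}{\sqrt{-1044 + w{\left(-101,-206 \right)}}} = \frac{2 \frac{1}{-262 - 271} \left(274 - -286\right)}{\sqrt{-1044 + \left(-6 + 3 \left(-101\right)\right)}} = \frac{2 \frac{1}{-533} \left(274 + 286\right)}{\sqrt{-1044 - 309}} = \frac{2 \left(- \frac{1}{533}\right) 560}{\sqrt{-1044 - 309}} = - \frac{1120}{533 \sqrt{-1353}} = - \frac{1120}{533 i \sqrt{1353}} = - \frac{1120 \left(- \frac{i \sqrt{1353}}{1353}\right)}{533} = \frac{1120 i \sqrt{1353}}{721149}$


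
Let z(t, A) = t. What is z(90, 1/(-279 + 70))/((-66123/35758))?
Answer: -357580/7347 ≈ -48.670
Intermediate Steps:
z(90, 1/(-279 + 70))/((-66123/35758)) = 90/((-66123/35758)) = 90/((-66123*1/35758)) = 90/(-66123/35758) = 90*(-35758/66123) = -357580/7347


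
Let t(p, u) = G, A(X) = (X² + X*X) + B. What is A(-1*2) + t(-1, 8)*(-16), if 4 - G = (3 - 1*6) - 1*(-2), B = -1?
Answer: -73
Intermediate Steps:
G = 5 (G = 4 - ((3 - 1*6) - 1*(-2)) = 4 - ((3 - 6) + 2) = 4 - (-3 + 2) = 4 - 1*(-1) = 4 + 1 = 5)
A(X) = -1 + 2*X² (A(X) = (X² + X*X) - 1 = (X² + X²) - 1 = 2*X² - 1 = -1 + 2*X²)
t(p, u) = 5
A(-1*2) + t(-1, 8)*(-16) = (-1 + 2*(-1*2)²) + 5*(-16) = (-1 + 2*(-2)²) - 80 = (-1 + 2*4) - 80 = (-1 + 8) - 80 = 7 - 80 = -73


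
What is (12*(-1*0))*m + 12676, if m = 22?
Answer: 12676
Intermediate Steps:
(12*(-1*0))*m + 12676 = (12*(-1*0))*22 + 12676 = (12*0)*22 + 12676 = 0*22 + 12676 = 0 + 12676 = 12676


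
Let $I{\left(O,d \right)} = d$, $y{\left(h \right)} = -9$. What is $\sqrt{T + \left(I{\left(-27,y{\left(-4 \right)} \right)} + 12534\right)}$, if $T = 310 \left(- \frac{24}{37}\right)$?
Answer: $\frac{3 \sqrt{1874605}}{37} \approx 111.01$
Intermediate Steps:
$T = - \frac{7440}{37}$ ($T = 310 \left(\left(-24\right) \frac{1}{37}\right) = 310 \left(- \frac{24}{37}\right) = - \frac{7440}{37} \approx -201.08$)
$\sqrt{T + \left(I{\left(-27,y{\left(-4 \right)} \right)} + 12534\right)} = \sqrt{- \frac{7440}{37} + \left(-9 + 12534\right)} = \sqrt{- \frac{7440}{37} + 12525} = \sqrt{\frac{455985}{37}} = \frac{3 \sqrt{1874605}}{37}$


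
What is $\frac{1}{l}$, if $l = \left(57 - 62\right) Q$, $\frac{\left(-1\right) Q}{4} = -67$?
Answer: $- \frac{1}{1340} \approx -0.00074627$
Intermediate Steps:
$Q = 268$ ($Q = \left(-4\right) \left(-67\right) = 268$)
$l = -1340$ ($l = \left(57 - 62\right) 268 = \left(-5\right) 268 = -1340$)
$\frac{1}{l} = \frac{1}{-1340} = - \frac{1}{1340}$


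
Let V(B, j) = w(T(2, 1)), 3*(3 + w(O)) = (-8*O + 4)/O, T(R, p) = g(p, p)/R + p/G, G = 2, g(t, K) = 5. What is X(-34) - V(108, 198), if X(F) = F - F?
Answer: 47/9 ≈ 5.2222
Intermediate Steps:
X(F) = 0
T(R, p) = p/2 + 5/R (T(R, p) = 5/R + p/2 = p/2 + 5/R)
w(O) = -3 + (4 - 8*O)/(3*O) (w(O) = -3 + ((-8*O + 4)/O)/3 = -3 + ((4 - 8*O)/O)/3 = -3 + (4 - 8*O)/(3*O))
V(B, j) = -47/9 (V(B, j) = (4 - 17*((½)*1 + 5/2))/(3*((½)*1 + 5/2)) = (4 - 17*(½ + 5*(½)))/(3*(½ + 5*(½))) = (4 - 17*(½ + 5/2))/(3*(½ + 5/2)) = (⅓)*(4 - 17*3)/3 = (⅓)*(⅓)*(4 - 51) = (⅓)*(⅓)*(-47) = -47/9)
X(-34) - V(108, 198) = 0 - 1*(-47/9) = 0 + 47/9 = 47/9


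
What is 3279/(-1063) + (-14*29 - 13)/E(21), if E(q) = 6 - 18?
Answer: 406049/12756 ≈ 31.832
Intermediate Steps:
E(q) = -12
3279/(-1063) + (-14*29 - 13)/E(21) = 3279/(-1063) + (-14*29 - 13)/(-12) = 3279*(-1/1063) + (-406 - 13)*(-1/12) = -3279/1063 - 419*(-1/12) = -3279/1063 + 419/12 = 406049/12756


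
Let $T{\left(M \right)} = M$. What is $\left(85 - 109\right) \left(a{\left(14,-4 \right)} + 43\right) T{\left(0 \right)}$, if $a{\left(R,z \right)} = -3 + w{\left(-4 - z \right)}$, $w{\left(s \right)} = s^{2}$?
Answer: $0$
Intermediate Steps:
$a{\left(R,z \right)} = -3 + \left(-4 - z\right)^{2}$
$\left(85 - 109\right) \left(a{\left(14,-4 \right)} + 43\right) T{\left(0 \right)} = \left(85 - 109\right) \left(\left(-3 + \left(4 - 4\right)^{2}\right) + 43\right) 0 = - 24 \left(\left(-3 + 0^{2}\right) + 43\right) 0 = - 24 \left(\left(-3 + 0\right) + 43\right) 0 = - 24 \left(-3 + 43\right) 0 = \left(-24\right) 40 \cdot 0 = \left(-960\right) 0 = 0$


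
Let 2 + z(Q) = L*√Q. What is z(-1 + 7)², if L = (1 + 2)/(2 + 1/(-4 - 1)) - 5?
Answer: 212/3 + 40*√6/3 ≈ 103.33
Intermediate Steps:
L = -10/3 (L = 3/(2 + 1/(-5)) - 5 = 3/(2 - ⅕) - 5 = 3/(9/5) - 5 = 3*(5/9) - 5 = 5/3 - 5 = -10/3 ≈ -3.3333)
z(Q) = -2 - 10*√Q/3
z(-1 + 7)² = (-2 - 10*√(-1 + 7)/3)² = (-2 - 10*√6/3)²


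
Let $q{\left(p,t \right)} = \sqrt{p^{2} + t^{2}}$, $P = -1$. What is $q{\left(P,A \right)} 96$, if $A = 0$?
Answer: $96$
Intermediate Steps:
$q{\left(P,A \right)} 96 = \sqrt{\left(-1\right)^{2} + 0^{2}} \cdot 96 = \sqrt{1 + 0} \cdot 96 = \sqrt{1} \cdot 96 = 1 \cdot 96 = 96$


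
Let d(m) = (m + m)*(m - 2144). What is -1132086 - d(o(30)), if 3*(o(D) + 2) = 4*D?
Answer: -972030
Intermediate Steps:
o(D) = -2 + 4*D/3 (o(D) = -2 + (4*D)/3 = -2 + 4*D/3)
d(m) = 2*m*(-2144 + m) (d(m) = (2*m)*(-2144 + m) = 2*m*(-2144 + m))
-1132086 - d(o(30)) = -1132086 - 2*(-2 + (4/3)*30)*(-2144 + (-2 + (4/3)*30)) = -1132086 - 2*(-2 + 40)*(-2144 + (-2 + 40)) = -1132086 - 2*38*(-2144 + 38) = -1132086 - 2*38*(-2106) = -1132086 - 1*(-160056) = -1132086 + 160056 = -972030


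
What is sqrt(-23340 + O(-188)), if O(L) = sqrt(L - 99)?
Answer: sqrt(-23340 + I*sqrt(287)) ≈ 0.0555 + 152.77*I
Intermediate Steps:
O(L) = sqrt(-99 + L)
sqrt(-23340 + O(-188)) = sqrt(-23340 + sqrt(-99 - 188)) = sqrt(-23340 + sqrt(-287)) = sqrt(-23340 + I*sqrt(287))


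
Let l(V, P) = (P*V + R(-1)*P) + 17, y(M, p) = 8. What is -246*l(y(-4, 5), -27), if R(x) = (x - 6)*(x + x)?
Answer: 141942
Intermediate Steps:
R(x) = 2*x*(-6 + x) (R(x) = (-6 + x)*(2*x) = 2*x*(-6 + x))
l(V, P) = 17 + 14*P + P*V (l(V, P) = (P*V + (2*(-1)*(-6 - 1))*P) + 17 = (P*V + (2*(-1)*(-7))*P) + 17 = (P*V + 14*P) + 17 = (14*P + P*V) + 17 = 17 + 14*P + P*V)
-246*l(y(-4, 5), -27) = -246*(17 + 14*(-27) - 27*8) = -246*(17 - 378 - 216) = -246*(-577) = 141942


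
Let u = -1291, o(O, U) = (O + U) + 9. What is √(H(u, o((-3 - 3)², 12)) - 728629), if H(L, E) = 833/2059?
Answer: I*√3089007086402/2059 ≈ 853.6*I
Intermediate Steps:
o(O, U) = 9 + O + U
H(L, E) = 833/2059 (H(L, E) = 833*(1/2059) = 833/2059)
√(H(u, o((-3 - 3)², 12)) - 728629) = √(833/2059 - 728629) = √(-1500246278/2059) = I*√3089007086402/2059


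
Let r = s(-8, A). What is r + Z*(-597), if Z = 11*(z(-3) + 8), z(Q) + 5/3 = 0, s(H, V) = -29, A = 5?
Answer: -41620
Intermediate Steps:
z(Q) = -5/3 (z(Q) = -5/3 + 0 = -5/3)
r = -29
Z = 209/3 (Z = 11*(-5/3 + 8) = 11*(19/3) = 209/3 ≈ 69.667)
r + Z*(-597) = -29 + (209/3)*(-597) = -29 - 41591 = -41620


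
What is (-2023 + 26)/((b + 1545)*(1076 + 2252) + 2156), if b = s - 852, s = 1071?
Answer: -1997/5872748 ≈ -0.00034005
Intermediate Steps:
b = 219 (b = 1071 - 852 = 219)
(-2023 + 26)/((b + 1545)*(1076 + 2252) + 2156) = (-2023 + 26)/((219 + 1545)*(1076 + 2252) + 2156) = -1997/(1764*3328 + 2156) = -1997/(5870592 + 2156) = -1997/5872748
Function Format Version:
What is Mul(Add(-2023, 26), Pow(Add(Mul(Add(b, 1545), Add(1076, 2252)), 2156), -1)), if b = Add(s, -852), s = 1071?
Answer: Rational(-1997, 5872748) ≈ -0.00034005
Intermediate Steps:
b = 219 (b = Add(1071, -852) = 219)
Mul(Add(-2023, 26), Pow(Add(Mul(Add(b, 1545), Add(1076, 2252)), 2156), -1)) = Mul(Add(-2023, 26), Pow(Add(Mul(Add(219, 1545), Add(1076, 2252)), 2156), -1)) = Mul(-1997, Pow(Add(Mul(1764, 3328), 2156), -1)) = Mul(-1997, Pow(Add(5870592, 2156), -1)) = Mul(-1997, Pow(5872748, -1)) = Mul(-1997, Rational(1, 5872748)) = Rational(-1997, 5872748)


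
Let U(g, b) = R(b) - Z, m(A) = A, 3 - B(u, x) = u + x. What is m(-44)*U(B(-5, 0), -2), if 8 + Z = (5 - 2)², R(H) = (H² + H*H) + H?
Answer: -220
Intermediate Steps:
R(H) = H + 2*H² (R(H) = (H² + H²) + H = 2*H² + H = H + 2*H²)
B(u, x) = 3 - u - x (B(u, x) = 3 - (u + x) = 3 + (-u - x) = 3 - u - x)
Z = 1 (Z = -8 + (5 - 2)² = -8 + 3² = -8 + 9 = 1)
U(g, b) = -1 + b*(1 + 2*b) (U(g, b) = b*(1 + 2*b) - 1*1 = b*(1 + 2*b) - 1 = -1 + b*(1 + 2*b))
m(-44)*U(B(-5, 0), -2) = -44*(-1 - 2*(1 + 2*(-2))) = -44*(-1 - 2*(1 - 4)) = -44*(-1 - 2*(-3)) = -44*(-1 + 6) = -44*5 = -220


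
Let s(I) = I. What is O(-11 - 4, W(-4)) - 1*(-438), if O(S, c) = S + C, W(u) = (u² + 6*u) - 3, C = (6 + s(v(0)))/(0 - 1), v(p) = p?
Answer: 417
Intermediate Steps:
C = -6 (C = (6 + 0)/(0 - 1) = 6/(-1) = 6*(-1) = -6)
W(u) = -3 + u² + 6*u
O(S, c) = -6 + S (O(S, c) = S - 6 = -6 + S)
O(-11 - 4, W(-4)) - 1*(-438) = (-6 + (-11 - 4)) - 1*(-438) = (-6 - 15) + 438 = -21 + 438 = 417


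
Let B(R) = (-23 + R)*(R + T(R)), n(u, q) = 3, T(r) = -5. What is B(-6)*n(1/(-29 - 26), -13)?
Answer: 957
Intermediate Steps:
B(R) = (-23 + R)*(-5 + R) (B(R) = (-23 + R)*(R - 5) = (-23 + R)*(-5 + R))
B(-6)*n(1/(-29 - 26), -13) = (115 + (-6)² - 28*(-6))*3 = (115 + 36 + 168)*3 = 319*3 = 957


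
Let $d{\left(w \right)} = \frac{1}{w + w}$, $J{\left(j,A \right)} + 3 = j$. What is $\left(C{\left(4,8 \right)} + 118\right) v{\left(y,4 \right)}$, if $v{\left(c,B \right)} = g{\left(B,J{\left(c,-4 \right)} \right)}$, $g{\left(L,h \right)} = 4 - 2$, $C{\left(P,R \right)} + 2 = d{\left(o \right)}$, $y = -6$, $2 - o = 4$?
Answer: $\frac{463}{2} \approx 231.5$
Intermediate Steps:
$o = -2$ ($o = 2 - 4 = -2$)
$J{\left(j,A \right)} = -3 + j$
$d{\left(w \right)} = \frac{1}{2 w}$
$C{\left(P,R \right)} = - \frac{9}{4}$ ($C{\left(P,R \right)} = -2 + \frac{1}{2 \left(-2\right)} = -2 + \frac{1}{2} \left(- \frac{1}{2}\right) = -2 - \frac{1}{4} = - \frac{9}{4}$)
$g{\left(L,h \right)} = 2$ ($g{\left(L,h \right)} = 4 - 2 = 2$)
$v{\left(c,B \right)} = 2$
$\left(C{\left(4,8 \right)} + 118\right) v{\left(y,4 \right)} = \left(- \frac{9}{4} + 118\right) 2 = \frac{463}{4} \cdot 2 = \frac{463}{2}$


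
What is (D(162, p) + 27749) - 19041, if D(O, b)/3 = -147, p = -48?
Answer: 8267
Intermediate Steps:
D(O, b) = -441 (D(O, b) = 3*(-147) = -441)
(D(162, p) + 27749) - 19041 = (-441 + 27749) - 19041 = 27308 - 19041 = 8267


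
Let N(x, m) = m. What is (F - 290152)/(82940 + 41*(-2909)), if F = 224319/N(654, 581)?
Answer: 168353993/21107149 ≈ 7.9762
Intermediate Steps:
F = 224319/581 ≈ 386.09
(F - 290152)/(82940 + 41*(-2909)) = (224319/581 - 290152)/(82940 + 41*(-2909)) = -168353993/(581*(82940 - 119269)) = -168353993/581/(-36329) = -168353993/581*(-1/36329) = 168353993/21107149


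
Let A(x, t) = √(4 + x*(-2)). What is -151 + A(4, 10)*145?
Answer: -151 + 290*I ≈ -151.0 + 290.0*I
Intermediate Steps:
A(x, t) = √(4 - 2*x)
-151 + A(4, 10)*145 = -151 + √(4 - 2*4)*145 = -151 + √(4 - 8)*145 = -151 + √(-4)*145 = -151 + (2*I)*145 = -151 + 290*I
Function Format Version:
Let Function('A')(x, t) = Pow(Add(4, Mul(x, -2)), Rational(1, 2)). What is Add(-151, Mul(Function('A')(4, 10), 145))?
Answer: Add(-151, Mul(290, I)) ≈ Add(-151.00, Mul(290.00, I))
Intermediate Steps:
Function('A')(x, t) = Pow(Add(4, Mul(-2, x)), Rational(1, 2))
Add(-151, Mul(Function('A')(4, 10), 145)) = Add(-151, Mul(Pow(Add(4, Mul(-2, 4)), Rational(1, 2)), 145)) = Add(-151, Mul(Pow(Add(4, -8), Rational(1, 2)), 145)) = Add(-151, Mul(Pow(-4, Rational(1, 2)), 145)) = Add(-151, Mul(Mul(2, I), 145)) = Add(-151, Mul(290, I))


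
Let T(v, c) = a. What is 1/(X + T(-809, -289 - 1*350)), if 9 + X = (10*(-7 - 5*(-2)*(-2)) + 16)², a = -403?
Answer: 1/64104 ≈ 1.5600e-5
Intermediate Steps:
T(v, c) = -403
X = 64507 (X = -9 + (10*(-7 - 5*(-2)*(-2)) + 16)² = -9 + (10*(-7 + 10*(-2)) + 16)² = -9 + (10*(-7 - 20) + 16)² = -9 + (10*(-27) + 16)² = -9 + (-270 + 16)² = -9 + (-254)² = -9 + 64516 = 64507)
1/(X + T(-809, -289 - 1*350)) = 1/(64507 - 403) = 1/64104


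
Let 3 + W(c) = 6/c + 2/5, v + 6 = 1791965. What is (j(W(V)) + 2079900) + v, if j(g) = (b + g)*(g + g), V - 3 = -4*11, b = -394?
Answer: 162806455433/42025 ≈ 3.8740e+6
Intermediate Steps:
v = 1791959 (v = -6 + 1791965 = 1791959)
V = -41 (V = 3 - 4*11 = 3 - 44 = -41)
W(c) = -13/5 + 6/c (W(c) = -3 + (6/c + 2/5) = -3 + (2/5 + 6/c) = -13/5 + 6/c)
j(g) = 2*g*(-394 + g) (j(g) = (-394 + g)*(g + g) = (-394 + g)*(2*g) = 2*g*(-394 + g))
(j(W(V)) + 2079900) + v = (2*(-13/5 + 6/(-41))*(-394 + (-13/5 + 6/(-41))) + 2079900) + 1791959 = (2*(-13/5 + 6*(-1/41))*(-394 + (-13/5 + 6*(-1/41))) + 2079900) + 1791959 = (2*(-13/5 - 6/41)*(-394 + (-13/5 - 6/41)) + 2079900) + 1791959 = (2*(-563/205)*(-394 - 563/205) + 2079900) + 1791959 = (2*(-563/205)*(-81333/205) + 2079900) + 1791959 = (91580958/42025 + 2079900) + 1791959 = 87499378458/42025 + 1791959 = 162806455433/42025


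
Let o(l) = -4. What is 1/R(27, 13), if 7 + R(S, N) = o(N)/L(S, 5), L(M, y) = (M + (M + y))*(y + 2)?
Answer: -413/2895 ≈ -0.14266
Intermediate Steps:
L(M, y) = (2 + y)*(y + 2*M) (L(M, y) = (y + 2*M)*(2 + y) = (2 + y)*(y + 2*M))
R(S, N) = -7 - 4/(35 + 14*S) (R(S, N) = -7 - 4/(5**2 + 2*5 + 4*S + 2*S*5) = -7 - 4/(25 + 10 + 4*S + 10*S) = -7 - 4/(35 + 14*S))
1/R(27, 13) = 1/((-249 - 98*27)/(7*(5 + 2*27))) = 1/((-249 - 2646)/(7*(5 + 54))) = 1/((1/7)*(-2895)/59) = 1/((1/7)*(1/59)*(-2895)) = 1/(-2895/413) = -413/2895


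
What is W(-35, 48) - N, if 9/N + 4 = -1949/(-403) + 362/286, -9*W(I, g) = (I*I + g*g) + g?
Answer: -11229853/27954 ≈ -401.73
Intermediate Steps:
W(I, g) = -g/9 - I²/9 - g²/9 (W(I, g) = -((I*I + g*g) + g)/9 = -((I² + g²) + g)/9 = -(g + I² + g²)/9 = -g/9 - I²/9 - g²/9)
N = 13299/3106 (N = 9/(-4 + (-1949/(-403) + 362/286)) = 9/(-4 + (-1949*(-1/403) + 362*(1/286))) = 9/(-4 + (1949/403 + 181/143)) = 9/(-4 + 27050/4433) = 9/(9318/4433) = 9*(4433/9318) = 13299/3106 ≈ 4.2817)
W(-35, 48) - N = (-⅑*48 - ⅑*(-35)² - ⅑*48²) - 1*13299/3106 = (-16/3 - ⅑*1225 - ⅑*2304) - 13299/3106 = (-16/3 - 1225/9 - 256) - 13299/3106 = -3577/9 - 13299/3106 = -11229853/27954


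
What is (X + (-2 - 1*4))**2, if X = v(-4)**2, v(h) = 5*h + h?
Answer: 324900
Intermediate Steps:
v(h) = 6*h
X = 576 (X = (6*(-4))**2 = (-24)**2 = 576)
(X + (-2 - 1*4))**2 = (576 + (-2 - 1*4))**2 = (576 + (-2 - 4))**2 = (576 - 6)**2 = 570**2 = 324900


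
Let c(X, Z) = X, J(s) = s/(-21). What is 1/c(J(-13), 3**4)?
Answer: 21/13 ≈ 1.6154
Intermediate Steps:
J(s) = -s/21 (J(s) = s*(-1/21) = -s/21)
1/c(J(-13), 3**4) = 1/(-1/21*(-13)) = 1/(13/21) = 21/13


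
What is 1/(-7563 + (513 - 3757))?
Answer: -1/10807 ≈ -9.2533e-5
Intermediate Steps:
1/(-7563 + (513 - 3757)) = 1/(-7563 - 3244) = 1/(-10807) = -1/10807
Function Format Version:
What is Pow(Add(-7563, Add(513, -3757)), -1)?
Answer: Rational(-1, 10807) ≈ -9.2533e-5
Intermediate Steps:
Pow(Add(-7563, Add(513, -3757)), -1) = Pow(Add(-7563, -3244), -1) = Pow(-10807, -1) = Rational(-1, 10807)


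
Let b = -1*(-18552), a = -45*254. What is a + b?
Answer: 7122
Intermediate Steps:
a = -11430
b = 18552
a + b = -11430 + 18552 = 7122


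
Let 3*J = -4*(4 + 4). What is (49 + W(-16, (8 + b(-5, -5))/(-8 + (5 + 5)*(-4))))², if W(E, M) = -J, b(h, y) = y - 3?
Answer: 32041/9 ≈ 3560.1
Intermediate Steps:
b(h, y) = -3 + y
J = -32/3 (J = (-4*(4 + 4))/3 = (-4*8)/3 = (⅓)*(-32) = -32/3 ≈ -10.667)
W(E, M) = 32/3 (W(E, M) = -1*(-32/3) = 32/3)
(49 + W(-16, (8 + b(-5, -5))/(-8 + (5 + 5)*(-4))))² = (49 + 32/3)² = (179/3)² = 32041/9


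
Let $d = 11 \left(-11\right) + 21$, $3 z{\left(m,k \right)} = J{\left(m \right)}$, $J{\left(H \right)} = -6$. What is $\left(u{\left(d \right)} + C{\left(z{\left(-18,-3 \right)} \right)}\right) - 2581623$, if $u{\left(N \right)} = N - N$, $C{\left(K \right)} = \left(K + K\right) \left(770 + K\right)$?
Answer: $-2584695$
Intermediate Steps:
$z{\left(m,k \right)} = -2$ ($z{\left(m,k \right)} = \frac{1}{3} \left(-6\right) = -2$)
$d = -100$ ($d = -121 + 21 = -100$)
$C{\left(K \right)} = 2 K \left(770 + K\right)$
$u{\left(N \right)} = 0$
$\left(u{\left(d \right)} + C{\left(z{\left(-18,-3 \right)} \right)}\right) - 2581623 = \left(0 + 2 \left(-2\right) \left(770 - 2\right)\right) - 2581623 = \left(0 + 2 \left(-2\right) 768\right) - 2581623 = \left(0 - 3072\right) - 2581623 = -3072 - 2581623 = -2584695$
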